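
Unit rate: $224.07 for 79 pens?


Unit rate = total / quantity
= 224.07 / 79
= $2.84 per unit

$2.84 per unit


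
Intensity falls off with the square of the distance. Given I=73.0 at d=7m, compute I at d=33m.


I₁d₁² = I₂d₂²
I₂ = I₁ × (d₁/d₂)²
= 73.0 × (7/33)²
= 73.0 × 49/1089
= 3577/1089
≈ 3.2847

3.2847


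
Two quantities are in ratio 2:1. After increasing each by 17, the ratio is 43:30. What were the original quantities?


Let A = 2k, B = 1k.
(2k + 17) / (1k + 17) = 43/30
Cross-multiply: 30(2k + 17) = 43(1k + 17)
60k + 510 = 43k + 731
60k - 43k = 731 - 510
17k = 221
k = 221/17 = 13
A = 2×13 = 26, B = 1×13 = 13
= A = 26, B = 13

A = 26, B = 13


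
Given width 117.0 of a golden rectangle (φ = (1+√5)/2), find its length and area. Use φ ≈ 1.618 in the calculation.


φ = (1 + √5) / 2 ≈ 1.618
Length = width × φ = 117.0 × 1.618 = 189.306
≈ 189.31
Area = width × length = 117.0 × 189.306 = 22148.802 ≈ 22148.80
= Length: 189.31, Area: 22148.80

Length: 189.31, Area: 22148.80


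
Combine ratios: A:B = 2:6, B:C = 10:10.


Match B: multiply A:B by 10 → 20:60
Multiply B:C by 6 → 60:60
Combined: 20:60:60
GCD = 20
= 1:3:3

1:3:3


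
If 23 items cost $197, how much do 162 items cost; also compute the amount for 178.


Direct proportion: y/x = constant
k = 197/23 ≈ 8.5652
y at x=162: k × 162 = 197 × 162 / 23 = 31914/23 ≈ 1387.57
y at x=178: k × 178 = 197 × 178 / 23 = 35066/23 ≈ 1524.61
= 1387.57 and 1524.61

1387.57 and 1524.61


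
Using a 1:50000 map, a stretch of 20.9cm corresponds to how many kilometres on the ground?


Real distance = map distance × scale
= 20.9cm × 50000
= 1045000 cm = 10450.0 m
= 10.450 km

10.450 km


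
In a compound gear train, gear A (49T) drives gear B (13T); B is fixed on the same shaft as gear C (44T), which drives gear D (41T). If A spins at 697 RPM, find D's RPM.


Stage 1: RPM_B = RPM_A × t_A/t_B = 697 × 49/13 = 34153/13 ≈ 2627.15
B and C share a shaft → RPM_C = RPM_B
Stage 2: RPM_D = RPM_C × t_C/t_D = RPM_A × (t_A×t_C)/(t_B×t_D)
Overall ratio = (49×44)/(13×41) = 2156/533
RPM_D = 697 × 2156/533 = 1502732/533
≈ 2819.38 RPM

2819.38 RPM


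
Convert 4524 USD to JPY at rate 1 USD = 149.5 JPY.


Amount × rate = 4524 × 149.5
= 676338.00 JPY

676338.00 JPY


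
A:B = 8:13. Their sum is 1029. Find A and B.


Let A = 8k, B = 13k.
8k + 13k = 1029
21k = 1029 → k = 1029/21 = 49
A = 8×49 = 392, B = 13×49 = 637
= A = 392, B = 637

A = 392, B = 637


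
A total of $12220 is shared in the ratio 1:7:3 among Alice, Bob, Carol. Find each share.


Total parts = 1 + 7 + 3 = 11
Alice: 12220 × 1/11 = 1110.91
Bob: 12220 × 7/11 = 7776.36
Carol: 12220 × 3/11 = 3332.73
= Alice: $1110.91, Bob: $7776.36, Carol: $3332.73

Alice: $1110.91, Bob: $7776.36, Carol: $3332.73


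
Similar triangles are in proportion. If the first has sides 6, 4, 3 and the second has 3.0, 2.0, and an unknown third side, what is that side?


Scale factor = 3.0/6 = 0.5
Missing side = 3 × 0.5
= 1.5

1.5


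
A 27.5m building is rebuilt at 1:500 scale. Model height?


Model size = real / scale
= 27.5 / 500
= 0.0550 m

0.0550 m


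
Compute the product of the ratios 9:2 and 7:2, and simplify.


Compound ratio = (9×7) : (2×2)
= 63:4
GCD = 1
= 63:4

63:4


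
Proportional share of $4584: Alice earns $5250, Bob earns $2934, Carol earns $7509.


Total income = 5250 + 2934 + 7509 = $15693
Alice: $4584 × 5250/15693 = $1533.55
Bob: $4584 × 2934/15693 = $857.04
Carol: $4584 × 7509/15693 = $2193.41
= Alice: $1533.55, Bob: $857.04, Carol: $2193.41

Alice: $1533.55, Bob: $857.04, Carol: $2193.41


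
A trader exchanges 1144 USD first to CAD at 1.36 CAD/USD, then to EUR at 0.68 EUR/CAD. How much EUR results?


Step 1: 1144 USD × 1.36 = 1555.84 CAD
Step 2: 1555.84 CAD × 0.68 = 1057.97 EUR
Implied rate USD→EUR = 1.36 × 0.68 = 0.9248
= 1057.97 EUR

1057.97 EUR


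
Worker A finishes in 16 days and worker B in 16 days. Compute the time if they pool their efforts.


Rate of A = 1/16 per day
Rate of B = 1/16 per day
Combined rate = 1/16 + 1/16 = 32/256 = 0.1250 per day
Days = 1 / combined rate = 256/32
= 8.00 days

8.00 days


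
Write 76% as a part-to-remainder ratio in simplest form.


76% means 76 parts out of 100; remainder = 24
Part : remainder = 76:24
GCD = 4
= 19:6

19:6


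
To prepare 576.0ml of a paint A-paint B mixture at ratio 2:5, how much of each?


Total parts = 2 + 5 = 7
paint A: 576.0 × 2/7 = 164.6ml
paint B: 576.0 × 5/7 = 411.4ml
= 164.6ml and 411.4ml

164.6ml and 411.4ml


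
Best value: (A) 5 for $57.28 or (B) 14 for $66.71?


Deal A: $57.28/5 = $11.4560/unit
Deal B: $66.71/14 = $4.7650/unit
B is cheaper per unit
= Deal B

Deal B


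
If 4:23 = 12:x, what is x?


Cross multiply: 4 × x = 23 × 12
4x = 276
x = 276 / 4
= 69.00

69.00


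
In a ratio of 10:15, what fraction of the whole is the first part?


Total parts = 10 + 15 = 25
First part: 10/25 = 2/5
= 2/5

2/5


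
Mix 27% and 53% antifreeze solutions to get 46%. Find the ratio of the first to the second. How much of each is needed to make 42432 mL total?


Let x parts of 27% mix with y parts of 53%.
27x + 53y = 46(x + y)
27x + 53y = 46x + 46y
x(27 - 46) = y(46 - 53)
x/y = (53 - 46)/(46 - 27) = 7/19
Simplify: 7:19
Total parts = 26; one part = 42432/26 = 1632.00 mL
27% solution: 7×1632.00 = 11424.00 mL
53% solution: 19×1632.00 = 31008.00 mL
= ratio 7:19; 11424.00 mL and 31008.00 mL

ratio 7:19; 11424.00 mL and 31008.00 mL


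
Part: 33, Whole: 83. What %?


Percentage = (part / whole) × 100
= (33 / 83) × 100
≈ 39.76%

39.76%


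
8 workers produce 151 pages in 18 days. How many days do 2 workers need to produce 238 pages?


Days ∝ work / workers, so d₂ = d₁ × (m₁/m₂) × (w₂/w₁)
Workers factor (inverse): 8/2 = 4.0000
Work factor (direct): 238/151 ≈ 1.5762
d₂ = 18 × 8/2 × 238/151 = (18 × 8 × 238) / (2 × 151) = 34272/302
≈ 113.48 days

113.48 days


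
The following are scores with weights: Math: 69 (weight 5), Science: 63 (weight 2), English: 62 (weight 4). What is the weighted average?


Numerator = 69×5 + 63×2 + 62×4
= 345 + 126 + 248
= 719
Total weight = 11
Weighted avg = 719/11
= 65.36

65.36


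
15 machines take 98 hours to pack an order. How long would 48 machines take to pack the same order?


Inverse proportion: x × y = constant
k = 15 × 98 = 1470
y₂ = k / 48 = 1470 / 48
= 30.63

30.63


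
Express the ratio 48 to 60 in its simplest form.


GCD(48, 60) = 12
48/12 : 60/12
= 4:5

4:5


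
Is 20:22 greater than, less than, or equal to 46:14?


20/22 = 0.9091
46/14 = 3.2857
0.9091 < 3.2857, so 20:22 is less
= less than

less than


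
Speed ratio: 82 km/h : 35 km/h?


Ratio = 82:35
GCD = 1
Simplified = 82:35
Time ratio (same distance) = 35:82
Speed ratio = 82:35

82:35


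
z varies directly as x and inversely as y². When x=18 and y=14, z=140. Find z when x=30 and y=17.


z = k·x/y²
Solve for k using the known point: k = z·y²/x = 140×196/18 = 27440/18 ≈ 1524.4444
Now evaluate at x=30, y=17:
z = k × 30 / 289 = (27440 × 30) / (18 × 289) = 823200/5202
≈ 158.2468

158.2468


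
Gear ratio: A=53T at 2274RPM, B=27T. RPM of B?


Gear ratio = 53:27 = 53:27
RPM_B = RPM_A × (teeth_A / teeth_B)
= 2274 × (53/27)
= 4463.8 RPM

4463.8 RPM


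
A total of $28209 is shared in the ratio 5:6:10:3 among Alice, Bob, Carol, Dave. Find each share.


Total parts = 5 + 6 + 10 + 3 = 24
Alice: 28209 × 5/24 = 5876.88
Bob: 28209 × 6/24 = 7052.25
Carol: 28209 × 10/24 = 11753.75
Dave: 28209 × 3/24 = 3526.13
= Alice: $5876.88, Bob: $7052.25, Carol: $11753.75, Dave: $3526.13

Alice: $5876.88, Bob: $7052.25, Carol: $11753.75, Dave: $3526.13


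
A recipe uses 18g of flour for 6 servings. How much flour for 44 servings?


Direct proportion: y/x = constant
k = 18/6 = 3.0000
y₂ = k × 44 = 18 × 44 / 6 = 792/6
= 132.00

132.00


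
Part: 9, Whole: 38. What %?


Percentage = (part / whole) × 100
= (9 / 38) × 100
≈ 23.68%

23.68%


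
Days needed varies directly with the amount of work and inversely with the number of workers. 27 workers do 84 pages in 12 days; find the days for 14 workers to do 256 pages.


Days ∝ work / workers, so d₂ = d₁ × (m₁/m₂) × (w₂/w₁)
Workers factor (inverse): 27/14 ≈ 1.9286
Work factor (direct): 256/84 ≈ 3.0476
d₂ = 12 × 27/14 × 256/84 = (12 × 27 × 256) / (14 × 84) = 82944/1176
≈ 70.53 days

70.53 days


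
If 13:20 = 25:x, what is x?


Cross multiply: 13 × x = 20 × 25
13x = 500
x = 500 / 13
= 38.46

38.46


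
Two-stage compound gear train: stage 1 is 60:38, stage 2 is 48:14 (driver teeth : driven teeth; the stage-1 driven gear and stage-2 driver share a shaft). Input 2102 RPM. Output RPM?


Stage 1: RPM_B = RPM_A × t_A/t_B = 2102 × 60/38 = 126120/38 ≈ 3318.95
B and C share a shaft → RPM_C = RPM_B
Stage 2: RPM_D = RPM_C × t_C/t_D = RPM_A × (t_A×t_C)/(t_B×t_D)
Overall ratio = (60×48)/(38×14) = 2880/532
RPM_D = 2102 × 2880/532 = 6053760/532
≈ 11379.25 RPM

11379.25 RPM


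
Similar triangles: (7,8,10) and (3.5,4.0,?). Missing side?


Scale factor = 3.5/7 = 0.5
Missing side = 10 × 0.5
= 5.0

5.0


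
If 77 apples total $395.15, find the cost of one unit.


Unit rate = total / quantity
= 395.15 / 77
= $5.13 per unit

$5.13 per unit


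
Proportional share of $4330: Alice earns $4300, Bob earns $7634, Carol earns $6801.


Total income = 4300 + 7634 + 6801 = $18735
Alice: $4330 × 4300/18735 = $993.81
Bob: $4330 × 7634/18735 = $1764.36
Carol: $4330 × 6801/18735 = $1571.84
= Alice: $993.81, Bob: $1764.36, Carol: $1571.84

Alice: $993.81, Bob: $1764.36, Carol: $1571.84


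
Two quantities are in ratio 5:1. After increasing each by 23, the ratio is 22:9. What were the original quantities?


Let A = 5k, B = 1k.
(5k + 23) / (1k + 23) = 22/9
Cross-multiply: 9(5k + 23) = 22(1k + 23)
45k + 207 = 22k + 506
45k - 22k = 506 - 207
23k = 299
k = 299/23 = 13
A = 5×13 = 65, B = 1×13 = 13
= A = 65, B = 13

A = 65, B = 13


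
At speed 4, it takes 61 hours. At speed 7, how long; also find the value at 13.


Inverse proportion: x × y = constant
k = 4 × 61 = 244
At x=7: k/7 = 34.86
At x=13: k/13 = 18.77
= 34.86 and 18.77

34.86 and 18.77


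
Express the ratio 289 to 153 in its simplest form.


GCD(289, 153) = 17
289/17 : 153/17
= 17:9

17:9


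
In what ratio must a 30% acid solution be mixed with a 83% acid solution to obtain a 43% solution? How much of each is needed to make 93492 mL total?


Let x parts of 30% mix with y parts of 83%.
30x + 83y = 43(x + y)
30x + 83y = 43x + 43y
x(30 - 43) = y(43 - 83)
x/y = (83 - 43)/(43 - 30) = 40/13
Simplify: 40:13
Total parts = 53; one part = 93492/53 = 1764.00 mL
30% solution: 40×1764.00 = 70560.00 mL
83% solution: 13×1764.00 = 22932.00 mL
= ratio 40:13; 70560.00 mL and 22932.00 mL

ratio 40:13; 70560.00 mL and 22932.00 mL


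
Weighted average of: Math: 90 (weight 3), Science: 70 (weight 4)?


Numerator = 90×3 + 70×4
= 270 + 280
= 550
Total weight = 7
Weighted avg = 550/7
= 78.57

78.57


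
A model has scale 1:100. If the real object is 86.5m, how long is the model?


Model size = real / scale
= 86.5 / 100
= 0.8650 m

0.8650 m


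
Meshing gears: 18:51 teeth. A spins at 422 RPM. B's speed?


Gear ratio = 18:51 = 6:17
RPM_B = RPM_A × (teeth_A / teeth_B)
= 422 × (18/51)
= 148.9 RPM

148.9 RPM


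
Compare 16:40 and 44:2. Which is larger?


16/40 = 0.4000
44/2 = 22.0000
0.4000 < 22.0000, so 16:40 is less
= 44:2

44:2


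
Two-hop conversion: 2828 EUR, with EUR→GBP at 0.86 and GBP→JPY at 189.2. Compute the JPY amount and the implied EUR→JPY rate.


Step 1: 2828 EUR × 0.86 = 2432.08 GBP
Step 2: 2432.08 GBP × 189.2 = 460149.54 JPY
Implied rate EUR→JPY = 0.86 × 189.2 = 162.7120
= 460149.54 JPY; implied rate 162.7120 JPY/EUR

460149.54 JPY; implied rate 162.7120 JPY/EUR


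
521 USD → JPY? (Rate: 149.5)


Amount × rate = 521 × 149.5
= 77889.50 JPY

77889.50 JPY


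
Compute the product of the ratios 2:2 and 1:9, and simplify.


Compound ratio = (2×1) : (2×9)
= 2:18
GCD = 2
= 1:9

1:9


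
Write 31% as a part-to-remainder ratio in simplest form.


31% means 31 parts out of 100; remainder = 69
Part : remainder = 31:69
GCD = 1
= 31:69

31:69


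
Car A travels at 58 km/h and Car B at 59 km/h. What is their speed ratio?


Ratio = 58:59
GCD = 1
Simplified = 58:59
Time ratio (same distance) = 59:58
Speed ratio = 58:59

58:59


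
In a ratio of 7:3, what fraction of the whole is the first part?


Total parts = 7 + 3 = 10
First part: 7/10 = 7/10
= 7/10

7/10


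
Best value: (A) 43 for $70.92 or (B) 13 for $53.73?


Deal A: $70.92/43 = $1.6493/unit
Deal B: $53.73/13 = $4.1331/unit
A is cheaper per unit
= Deal A

Deal A


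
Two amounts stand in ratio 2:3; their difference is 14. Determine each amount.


Let A = 2k, B = 3k.
3k - 2k = 14
1k = 14 → k = 14/1 = 14
A = 2×14 = 28, B = 3×14 = 42
= A = 28, B = 42

A = 28, B = 42


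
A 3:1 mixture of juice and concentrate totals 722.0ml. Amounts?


Total parts = 3 + 1 = 4
juice: 722.0 × 3/4 = 541.5ml
concentrate: 722.0 × 1/4 = 180.5ml
= 541.5ml and 180.5ml

541.5ml and 180.5ml


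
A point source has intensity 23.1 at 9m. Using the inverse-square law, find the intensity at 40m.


I₁d₁² = I₂d₂²
I₂ = I₁ × (d₁/d₂)²
= 23.1 × (9/40)²
= 23.1 × 81/1600
= 1871.1/1600
≈ 1.1694

1.1694


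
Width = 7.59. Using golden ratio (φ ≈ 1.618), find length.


φ = (1 + √5) / 2 ≈ 1.618
Length = width × φ = 7.59 × 1.618 = 12.28062
≈ 12.28

12.28


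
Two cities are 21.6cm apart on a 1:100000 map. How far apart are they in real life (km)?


Real distance = map distance × scale
= 21.6cm × 100000
= 2160000 cm = 21600.0 m
= 21.600 km

21.600 km


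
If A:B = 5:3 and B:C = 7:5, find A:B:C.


Match B: multiply A:B by 7 → 35:21
Multiply B:C by 3 → 21:15
Combined: 35:21:15
GCD = 1
= 35:21:15

35:21:15


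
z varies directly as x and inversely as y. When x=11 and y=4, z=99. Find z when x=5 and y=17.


z = k·x/y
Solve for k using the known point: k = z·y/x = 99×4/11 = 396/11 = 36.0000
Now evaluate at x=5, y=17:
z = k × 5 / 17 = (396 × 5) / (11 × 17) = 1980/187
≈ 10.5882

10.5882


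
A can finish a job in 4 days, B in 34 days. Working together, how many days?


Rate of A = 1/4 per day
Rate of B = 1/34 per day
Combined rate = 1/4 + 1/34 = 38/136 ≈ 0.2794 per day
Days = 1 / combined rate = 136/38
≈ 3.58 days

3.58 days


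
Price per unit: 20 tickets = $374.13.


Unit rate = total / quantity
= 374.13 / 20
= $18.71 per unit

$18.71 per unit


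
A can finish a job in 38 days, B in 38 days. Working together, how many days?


Rate of A = 1/38 per day
Rate of B = 1/38 per day
Combined rate = 1/38 + 1/38 = 76/1444 ≈ 0.0526 per day
Days = 1 / combined rate = 1444/76
= 19.00 days

19.00 days


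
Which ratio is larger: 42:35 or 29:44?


42/35 = 1.2000
29/44 = 0.6591
1.2000 > 0.6591, so 42:35 is greater
= 42:35

42:35


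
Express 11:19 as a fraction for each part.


Total parts = 11 + 19 = 30
First part: 11/30 = 11/30
Second part: 19/30 = 19/30
= 11/30 and 19/30

11/30 and 19/30


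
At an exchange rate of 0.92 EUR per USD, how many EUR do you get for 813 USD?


Amount × rate = 813 × 0.92
= 747.96 EUR

747.96 EUR


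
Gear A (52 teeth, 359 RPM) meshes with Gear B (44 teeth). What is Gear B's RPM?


Gear ratio = 52:44 = 13:11
RPM_B = RPM_A × (teeth_A / teeth_B)
= 359 × (52/44)
= 424.3 RPM

424.3 RPM


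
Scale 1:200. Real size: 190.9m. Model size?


Model size = real / scale
= 190.9 / 200
= 0.9545 m

0.9545 m


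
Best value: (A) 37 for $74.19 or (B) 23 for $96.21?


Deal A: $74.19/37 = $2.0051/unit
Deal B: $96.21/23 = $4.1830/unit
A is cheaper per unit
= Deal A

Deal A


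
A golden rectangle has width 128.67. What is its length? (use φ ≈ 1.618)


φ = (1 + √5) / 2 ≈ 1.618
Length = width × φ = 128.67 × 1.618 = 208.18806
≈ 208.19

208.19


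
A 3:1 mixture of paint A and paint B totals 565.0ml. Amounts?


Total parts = 3 + 1 = 4
paint A: 565.0 × 3/4 = 423.8ml
paint B: 565.0 × 1/4 = 141.3ml
= 423.8ml and 141.3ml

423.8ml and 141.3ml


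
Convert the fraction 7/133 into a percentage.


Percentage = (part / whole) × 100
= (7 / 133) × 100
≈ 5.26%

5.26%


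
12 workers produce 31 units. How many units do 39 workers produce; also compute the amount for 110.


Direct proportion: y/x = constant
k = 31/12 ≈ 2.5833
y at x=39: k × 39 = 31 × 39 / 12 = 1209/12 = 100.75
y at x=110: k × 110 = 31 × 110 / 12 = 3410/12 ≈ 284.17
= 100.75 and 284.17

100.75 and 284.17


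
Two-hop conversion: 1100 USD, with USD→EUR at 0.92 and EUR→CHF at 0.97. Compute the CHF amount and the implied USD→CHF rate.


Step 1: 1100 USD × 0.92 = 1012.00 EUR
Step 2: 1012.00 EUR × 0.97 = 981.64 CHF
Implied rate USD→CHF = 0.92 × 0.97 = 0.8924
= 981.64 CHF; implied rate 0.8924 CHF/USD

981.64 CHF; implied rate 0.8924 CHF/USD


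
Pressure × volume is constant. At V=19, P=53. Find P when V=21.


Inverse proportion: x × y = constant
k = 19 × 53 = 1007
y₂ = k / 21 = 1007 / 21
= 47.95

47.95


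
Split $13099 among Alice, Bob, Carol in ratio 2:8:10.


Total parts = 2 + 8 + 10 = 20
Alice: 13099 × 2/20 = 1309.90
Bob: 13099 × 8/20 = 5239.60
Carol: 13099 × 10/20 = 6549.50
= Alice: $1309.90, Bob: $5239.60, Carol: $6549.50

Alice: $1309.90, Bob: $5239.60, Carol: $6549.50


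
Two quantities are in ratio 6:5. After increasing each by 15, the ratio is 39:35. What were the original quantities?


Let A = 6k, B = 5k.
(6k + 15) / (5k + 15) = 39/35
Cross-multiply: 35(6k + 15) = 39(5k + 15)
210k + 525 = 195k + 585
210k - 195k = 585 - 525
15k = 60
k = 60/15 = 4
A = 6×4 = 24, B = 5×4 = 20
= A = 24, B = 20

A = 24, B = 20


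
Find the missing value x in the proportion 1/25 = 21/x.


Cross multiply: 1 × x = 25 × 21
1x = 525
x = 525 / 1
= 525.00

525.00


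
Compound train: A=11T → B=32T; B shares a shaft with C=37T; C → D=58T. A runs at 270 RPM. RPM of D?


Stage 1: RPM_B = RPM_A × t_A/t_B = 270 × 11/32 = 2970/32 ≈ 92.81
B and C share a shaft → RPM_C = RPM_B
Stage 2: RPM_D = RPM_C × t_C/t_D = RPM_A × (t_A×t_C)/(t_B×t_D)
Overall ratio = (11×37)/(32×58) = 407/1856
RPM_D = 270 × 407/1856 = 109890/1856
≈ 59.21 RPM

59.21 RPM


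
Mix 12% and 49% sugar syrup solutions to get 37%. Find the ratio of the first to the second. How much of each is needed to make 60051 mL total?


Let x parts of 12% mix with y parts of 49%.
12x + 49y = 37(x + y)
12x + 49y = 37x + 37y
x(12 - 37) = y(37 - 49)
x/y = (49 - 37)/(37 - 12) = 12/25
Simplify: 12:25
Total parts = 37; one part = 60051/37 = 1623.00 mL
12% solution: 12×1623.00 = 19476.00 mL
49% solution: 25×1623.00 = 40575.00 mL
= ratio 12:25; 19476.00 mL and 40575.00 mL

ratio 12:25; 19476.00 mL and 40575.00 mL


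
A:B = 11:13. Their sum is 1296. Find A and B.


Let A = 11k, B = 13k.
11k + 13k = 1296
24k = 1296 → k = 1296/24 = 54
A = 11×54 = 594, B = 13×54 = 702
= A = 594, B = 702

A = 594, B = 702


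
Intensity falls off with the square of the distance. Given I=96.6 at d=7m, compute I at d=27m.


I₁d₁² = I₂d₂²
I₂ = I₁ × (d₁/d₂)²
= 96.6 × (7/27)²
= 96.6 × 49/729
= 4733.4/729
≈ 6.4930

6.4930


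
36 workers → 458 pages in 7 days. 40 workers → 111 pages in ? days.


Days ∝ work / workers, so d₂ = d₁ × (m₁/m₂) × (w₂/w₁)
Workers factor (inverse): 36/40 = 0.9000
Work factor (direct): 111/458 ≈ 0.2424
d₂ = 7 × 36/40 × 111/458 = (7 × 36 × 111) / (40 × 458) = 27972/18320
≈ 1.53 days

1.53 days


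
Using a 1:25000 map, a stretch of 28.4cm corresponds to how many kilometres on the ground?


Real distance = map distance × scale
= 28.4cm × 25000
= 710000 cm = 7100.0 m
= 7.100 km

7.100 km


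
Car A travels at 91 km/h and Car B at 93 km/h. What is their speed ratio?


Ratio = 91:93
GCD = 1
Simplified = 91:93
Time ratio (same distance) = 93:91
Speed ratio = 91:93

91:93


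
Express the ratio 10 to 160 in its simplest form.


GCD(10, 160) = 10
10/10 : 160/10
= 1:16

1:16


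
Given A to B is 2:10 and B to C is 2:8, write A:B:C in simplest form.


Match B: multiply A:B by 2 → 4:20
Multiply B:C by 10 → 20:80
Combined: 4:20:80
GCD = 4
= 1:5:20

1:5:20


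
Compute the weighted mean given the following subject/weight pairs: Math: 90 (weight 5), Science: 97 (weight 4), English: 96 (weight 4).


Numerator = 90×5 + 97×4 + 96×4
= 450 + 388 + 384
= 1222
Total weight = 13
Weighted avg = 1222/13
= 94.00

94.00


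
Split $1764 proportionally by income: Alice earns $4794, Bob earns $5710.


Total income = 4794 + 5710 = $10504
Alice: $1764 × 4794/10504 = $805.09
Bob: $1764 × 5710/10504 = $958.91
= Alice: $805.09, Bob: $958.91

Alice: $805.09, Bob: $958.91


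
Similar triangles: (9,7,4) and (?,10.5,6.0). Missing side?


Scale factor = 10.5/7 = 1.5
Missing side = 9 × 1.5
= 13.5

13.5


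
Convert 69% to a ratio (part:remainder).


69% means 69 parts out of 100; remainder = 31
Part : remainder = 69:31
GCD = 1
= 69:31

69:31


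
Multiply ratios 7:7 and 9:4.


Compound ratio = (7×9) : (7×4)
= 63:28
GCD = 7
= 9:4

9:4


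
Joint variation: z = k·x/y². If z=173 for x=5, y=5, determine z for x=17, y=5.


z = k·x/y²
Solve for k using the known point: k = z·y²/x = 173×25/5 = 4325/5 = 865.0000
Now evaluate at x=17, y=5:
z = k × 17 / 25 = (4325 × 17) / (5 × 25) = 73525/125
= 588.2000

588.2000


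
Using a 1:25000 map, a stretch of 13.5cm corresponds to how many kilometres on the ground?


Real distance = map distance × scale
= 13.5cm × 25000
= 337500 cm = 3375.0 m
= 3.375 km

3.375 km


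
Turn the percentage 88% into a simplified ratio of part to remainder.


88% means 88 parts out of 100; remainder = 12
Part : remainder = 88:12
GCD = 4
= 22:3

22:3


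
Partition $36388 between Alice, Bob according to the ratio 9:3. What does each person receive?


Total parts = 9 + 3 = 12
Alice: 36388 × 9/12 = 27291.00
Bob: 36388 × 3/12 = 9097.00
= Alice: $27291.00, Bob: $9097.00

Alice: $27291.00, Bob: $9097.00


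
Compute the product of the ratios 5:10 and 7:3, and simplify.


Compound ratio = (5×7) : (10×3)
= 35:30
GCD = 5
= 7:6

7:6


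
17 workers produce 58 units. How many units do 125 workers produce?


Direct proportion: y/x = constant
k = 58/17 ≈ 3.4118
y₂ = k × 125 = 58 × 125 / 17 = 7250/17
≈ 426.47

426.47


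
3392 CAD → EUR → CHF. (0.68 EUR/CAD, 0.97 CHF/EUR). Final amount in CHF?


Step 1: 3392 CAD × 0.68 = 2306.56 EUR
Step 2: 2306.56 EUR × 0.97 = 2237.36 CHF
Implied rate CAD→CHF = 0.68 × 0.97 = 0.6596
= 2237.36 CHF

2237.36 CHF


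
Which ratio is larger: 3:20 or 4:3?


3/20 = 0.1500
4/3 = 1.3333
0.1500 < 1.3333, so 3:20 is less
= 4:3

4:3


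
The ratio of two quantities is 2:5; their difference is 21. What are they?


Let A = 2k, B = 5k.
5k - 2k = 21
3k = 21 → k = 21/3 = 7
A = 2×7 = 14, B = 5×7 = 35
= A = 14, B = 35

A = 14, B = 35


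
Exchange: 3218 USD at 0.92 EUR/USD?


Amount × rate = 3218 × 0.92
= 2960.56 EUR

2960.56 EUR


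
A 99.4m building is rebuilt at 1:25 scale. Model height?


Model size = real / scale
= 99.4 / 25
= 3.9760 m

3.9760 m


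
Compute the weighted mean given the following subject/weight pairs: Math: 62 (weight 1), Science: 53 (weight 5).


Numerator = 62×1 + 53×5
= 62 + 265
= 327
Total weight = 6
Weighted avg = 327/6
= 54.50

54.50


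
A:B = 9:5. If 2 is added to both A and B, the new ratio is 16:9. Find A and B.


Let A = 9k, B = 5k.
(9k + 2) / (5k + 2) = 16/9
Cross-multiply: 9(9k + 2) = 16(5k + 2)
81k + 18 = 80k + 32
81k - 80k = 32 - 18
1k = 14
k = 14/1 = 14
A = 9×14 = 126, B = 5×14 = 70
= A = 126, B = 70

A = 126, B = 70


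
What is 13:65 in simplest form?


GCD(13, 65) = 13
13/13 : 65/13
= 1:5

1:5


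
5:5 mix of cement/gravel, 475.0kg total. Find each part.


Total parts = 5 + 5 = 10
cement: 475.0 × 5/10 = 237.5kg
gravel: 475.0 × 5/10 = 237.5kg
= 237.5kg and 237.5kg

237.5kg and 237.5kg


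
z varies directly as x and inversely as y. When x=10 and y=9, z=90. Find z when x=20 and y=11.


z = k·x/y
Solve for k using the known point: k = z·y/x = 90×9/10 = 810/10 = 81.0000
Now evaluate at x=20, y=11:
z = k × 20 / 11 = (810 × 20) / (10 × 11) = 16200/110
≈ 147.2727

147.2727


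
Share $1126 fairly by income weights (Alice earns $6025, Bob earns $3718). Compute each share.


Total income = 6025 + 3718 = $9743
Alice: $1126 × 6025/9743 = $696.31
Bob: $1126 × 3718/9743 = $429.69
= Alice: $696.31, Bob: $429.69

Alice: $696.31, Bob: $429.69


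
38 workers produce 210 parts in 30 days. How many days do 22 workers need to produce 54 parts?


Days ∝ work / workers, so d₂ = d₁ × (m₁/m₂) × (w₂/w₁)
Workers factor (inverse): 38/22 ≈ 1.7273
Work factor (direct): 54/210 ≈ 0.2571
d₂ = 30 × 38/22 × 54/210 = (30 × 38 × 54) / (22 × 210) = 61560/4620
≈ 13.32 days

13.32 days


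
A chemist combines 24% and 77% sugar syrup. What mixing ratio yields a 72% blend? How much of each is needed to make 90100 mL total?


Let x parts of 24% mix with y parts of 77%.
24x + 77y = 72(x + y)
24x + 77y = 72x + 72y
x(24 - 72) = y(72 - 77)
x/y = (77 - 72)/(72 - 24) = 5/48
Simplify: 5:48
Total parts = 53; one part = 90100/53 = 1700.00 mL
24% solution: 5×1700.00 = 8500.00 mL
77% solution: 48×1700.00 = 81600.00 mL
= ratio 5:48; 8500.00 mL and 81600.00 mL

ratio 5:48; 8500.00 mL and 81600.00 mL


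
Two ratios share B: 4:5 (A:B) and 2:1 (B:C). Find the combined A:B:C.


Match B: multiply A:B by 2 → 8:10
Multiply B:C by 5 → 10:5
Combined: 8:10:5
GCD = 1
= 8:10:5

8:10:5


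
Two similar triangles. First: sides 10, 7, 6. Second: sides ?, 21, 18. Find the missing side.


Scale factor = 21/7 = 3
Missing side = 10 × 3
= 30.0

30.0


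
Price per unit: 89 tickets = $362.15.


Unit rate = total / quantity
= 362.15 / 89
= $4.07 per unit

$4.07 per unit


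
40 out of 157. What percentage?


Percentage = (part / whole) × 100
= (40 / 157) × 100
≈ 25.48%

25.48%


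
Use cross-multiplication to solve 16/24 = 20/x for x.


Cross multiply: 16 × x = 24 × 20
16x = 480
x = 480 / 16
= 30.00

30.00


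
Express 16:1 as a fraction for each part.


Total parts = 16 + 1 = 17
First part: 16/17 = 16/17
Second part: 1/17 = 1/17
= 16/17 and 1/17

16/17 and 1/17


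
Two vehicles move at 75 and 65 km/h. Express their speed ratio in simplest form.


Ratio = 75:65
GCD = 5
Simplified = 15:13
Time ratio (same distance) = 13:15
Speed ratio = 15:13

15:13


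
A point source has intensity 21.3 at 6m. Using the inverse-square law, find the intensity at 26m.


I₁d₁² = I₂d₂²
I₂ = I₁ × (d₁/d₂)²
= 21.3 × (6/26)²
= 21.3 × 36/676
= 766.8/676
≈ 1.1343

1.1343


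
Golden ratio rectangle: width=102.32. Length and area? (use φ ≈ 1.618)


φ = (1 + √5) / 2 ≈ 1.618
Length = width × φ = 102.32 × 1.618 = 165.55376
≈ 165.55
Area = width × length = 102.32 × 165.55376 = 16939.4607232 ≈ 16939.46
= Length: 165.55, Area: 16939.46

Length: 165.55, Area: 16939.46


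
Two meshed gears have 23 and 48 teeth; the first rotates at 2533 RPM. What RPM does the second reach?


Gear ratio = 23:48 = 23:48
RPM_B = RPM_A × (teeth_A / teeth_B)
= 2533 × (23/48)
= 1213.7 RPM

1213.7 RPM


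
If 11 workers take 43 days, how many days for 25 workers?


Inverse proportion: x × y = constant
k = 11 × 43 = 473
y₂ = k / 25 = 473 / 25
= 18.92

18.92


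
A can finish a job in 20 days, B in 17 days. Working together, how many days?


Rate of A = 1/20 per day
Rate of B = 1/17 per day
Combined rate = 1/20 + 1/17 = 37/340 ≈ 0.1088 per day
Days = 1 / combined rate = 340/37
≈ 9.19 days

9.19 days


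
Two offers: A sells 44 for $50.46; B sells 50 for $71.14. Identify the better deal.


Deal A: $50.46/44 = $1.1468/unit
Deal B: $71.14/50 = $1.4228/unit
A is cheaper per unit
= Deal A

Deal A


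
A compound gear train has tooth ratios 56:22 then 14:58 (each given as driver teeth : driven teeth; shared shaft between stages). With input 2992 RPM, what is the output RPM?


Stage 1: RPM_B = RPM_A × t_A/t_B = 2992 × 56/22 = 167552/22 = 7616.00
B and C share a shaft → RPM_C = RPM_B
Stage 2: RPM_D = RPM_C × t_C/t_D = RPM_A × (t_A×t_C)/(t_B×t_D)
Overall ratio = (56×14)/(22×58) = 784/1276
RPM_D = 2992 × 784/1276 = 2345728/1276
≈ 1838.34 RPM

1838.34 RPM


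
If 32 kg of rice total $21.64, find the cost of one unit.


Unit rate = total / quantity
= 21.64 / 32
= $0.68 per unit

$0.68 per unit


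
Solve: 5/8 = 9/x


Cross multiply: 5 × x = 8 × 9
5x = 72
x = 72 / 5
= 14.40

14.40


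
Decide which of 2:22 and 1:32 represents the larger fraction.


2/22 = 0.0909
1/32 = 0.0312
0.0909 > 0.0312, so 2:22 is greater
= 2:22

2:22


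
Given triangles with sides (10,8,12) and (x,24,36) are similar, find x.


Scale factor = 24/8 = 3
Missing side = 10 × 3
= 30.0

30.0


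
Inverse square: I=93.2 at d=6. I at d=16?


I₁d₁² = I₂d₂²
I₂ = I₁ × (d₁/d₂)²
= 93.2 × (6/16)²
= 93.2 × 36/256
= 3355.2/256
≈ 13.1063

13.1063


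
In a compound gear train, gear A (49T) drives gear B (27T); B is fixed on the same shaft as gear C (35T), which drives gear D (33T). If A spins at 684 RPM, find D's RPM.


Stage 1: RPM_B = RPM_A × t_A/t_B = 684 × 49/27 = 33516/27 ≈ 1241.33
B and C share a shaft → RPM_C = RPM_B
Stage 2: RPM_D = RPM_C × t_C/t_D = RPM_A × (t_A×t_C)/(t_B×t_D)
Overall ratio = (49×35)/(27×33) = 1715/891
RPM_D = 684 × 1715/891 = 1173060/891
≈ 1316.57 RPM

1316.57 RPM


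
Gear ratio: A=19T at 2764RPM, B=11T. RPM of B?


Gear ratio = 19:11 = 19:11
RPM_B = RPM_A × (teeth_A / teeth_B)
= 2764 × (19/11)
= 4774.2 RPM

4774.2 RPM


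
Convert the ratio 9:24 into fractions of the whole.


Total parts = 9 + 24 = 33
First part: 9/33 = 3/11
Second part: 24/33 = 8/11
= 3/11 and 8/11

3/11 and 8/11


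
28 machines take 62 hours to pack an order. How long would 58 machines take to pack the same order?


Inverse proportion: x × y = constant
k = 28 × 62 = 1736
y₂ = k / 58 = 1736 / 58
= 29.93

29.93


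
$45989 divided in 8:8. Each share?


Total parts = 8 + 8 = 16
Part 1: 45989 × 8/16 = 22994.50
Part 2: 45989 × 8/16 = 22994.50
= Part 1: $22994.50, Part 2: $22994.50

Part 1: $22994.50, Part 2: $22994.50


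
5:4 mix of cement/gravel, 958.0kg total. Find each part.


Total parts = 5 + 4 = 9
cement: 958.0 × 5/9 = 532.2kg
gravel: 958.0 × 4/9 = 425.8kg
= 532.2kg and 425.8kg

532.2kg and 425.8kg


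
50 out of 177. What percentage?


Percentage = (part / whole) × 100
= (50 / 177) × 100
≈ 28.25%

28.25%


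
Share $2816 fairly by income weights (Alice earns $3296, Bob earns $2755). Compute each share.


Total income = 3296 + 2755 = $6051
Alice: $2816 × 3296/6051 = $1533.88
Bob: $2816 × 2755/6051 = $1282.12
= Alice: $1533.88, Bob: $1282.12

Alice: $1533.88, Bob: $1282.12


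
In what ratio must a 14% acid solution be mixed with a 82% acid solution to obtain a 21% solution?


Let x parts of 14% mix with y parts of 82%.
14x + 82y = 21(x + y)
14x + 82y = 21x + 21y
x(14 - 21) = y(21 - 82)
x/y = (82 - 21)/(21 - 14) = 61/7
Simplify: 61:7
= 61:7

61:7


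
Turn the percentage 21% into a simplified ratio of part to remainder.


21% means 21 parts out of 100; remainder = 79
Part : remainder = 21:79
GCD = 1
= 21:79

21:79


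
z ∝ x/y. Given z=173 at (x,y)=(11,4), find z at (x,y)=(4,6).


z = k·x/y
Solve for k using the known point: k = z·y/x = 173×4/11 = 692/11 ≈ 62.9091
Now evaluate at x=4, y=6:
z = k × 4 / 6 = (692 × 4) / (11 × 6) = 2768/66
≈ 41.9394

41.9394


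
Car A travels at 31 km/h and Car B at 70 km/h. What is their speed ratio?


Ratio = 31:70
GCD = 1
Simplified = 31:70
Time ratio (same distance) = 70:31
Speed ratio = 31:70

31:70


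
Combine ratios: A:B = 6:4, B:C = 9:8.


Match B: multiply A:B by 9 → 54:36
Multiply B:C by 4 → 36:32
Combined: 54:36:32
GCD = 2
= 27:18:16

27:18:16


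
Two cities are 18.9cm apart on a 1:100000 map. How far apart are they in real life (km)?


Real distance = map distance × scale
= 18.9cm × 100000
= 1890000 cm = 18900.0 m
= 18.900 km

18.900 km


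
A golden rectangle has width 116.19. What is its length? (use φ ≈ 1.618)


φ = (1 + √5) / 2 ≈ 1.618
Length = width × φ = 116.19 × 1.618 = 187.99542
≈ 188.00

188.00


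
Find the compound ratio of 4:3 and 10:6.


Compound ratio = (4×10) : (3×6)
= 40:18
GCD = 2
= 20:9

20:9


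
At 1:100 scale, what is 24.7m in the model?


Model size = real / scale
= 24.7 / 100
= 0.2470 m

0.2470 m


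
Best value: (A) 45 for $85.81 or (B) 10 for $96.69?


Deal A: $85.81/45 = $1.9069/unit
Deal B: $96.69/10 = $9.6690/unit
A is cheaper per unit
= Deal A

Deal A


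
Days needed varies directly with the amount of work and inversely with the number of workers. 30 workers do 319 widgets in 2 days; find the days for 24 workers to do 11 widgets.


Days ∝ work / workers, so d₂ = d₁ × (m₁/m₂) × (w₂/w₁)
Workers factor (inverse): 30/24 = 1.2500
Work factor (direct): 11/319 ≈ 0.0345
d₂ = 2 × 30/24 × 11/319 = (2 × 30 × 11) / (24 × 319) = 660/7656
≈ 0.09 days

0.09 days


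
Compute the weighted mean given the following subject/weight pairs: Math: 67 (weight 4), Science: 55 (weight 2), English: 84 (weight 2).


Numerator = 67×4 + 55×2 + 84×2
= 268 + 110 + 168
= 546
Total weight = 8
Weighted avg = 546/8
= 68.25

68.25


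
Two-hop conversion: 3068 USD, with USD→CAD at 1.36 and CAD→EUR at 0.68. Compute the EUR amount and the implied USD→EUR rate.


Step 1: 3068 USD × 1.36 = 4172.48 CAD
Step 2: 4172.48 CAD × 0.68 = 2837.29 EUR
Implied rate USD→EUR = 1.36 × 0.68 = 0.9248
= 2837.29 EUR; implied rate 0.9248 EUR/USD

2837.29 EUR; implied rate 0.9248 EUR/USD


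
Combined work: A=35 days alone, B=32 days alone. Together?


Rate of A = 1/35 per day
Rate of B = 1/32 per day
Combined rate = 1/35 + 1/32 = 67/1120 ≈ 0.0598 per day
Days = 1 / combined rate = 1120/67
≈ 16.72 days

16.72 days


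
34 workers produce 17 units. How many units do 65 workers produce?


Direct proportion: y/x = constant
k = 17/34 = 0.5000
y₂ = k × 65 = 17 × 65 / 34 = 1105/34
= 32.50

32.50


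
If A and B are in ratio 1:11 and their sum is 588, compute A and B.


Let A = 1k, B = 11k.
1k + 11k = 588
12k = 588 → k = 588/12 = 49
A = 1×49 = 49, B = 11×49 = 539
= A = 49, B = 539

A = 49, B = 539


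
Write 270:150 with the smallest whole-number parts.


GCD(270, 150) = 30
270/30 : 150/30
= 9:5

9:5


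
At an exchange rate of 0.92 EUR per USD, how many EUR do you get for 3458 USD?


Amount × rate = 3458 × 0.92
= 3181.36 EUR

3181.36 EUR


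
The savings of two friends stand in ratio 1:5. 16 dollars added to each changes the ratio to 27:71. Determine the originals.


Let A = 1k, B = 5k.
(1k + 16) / (5k + 16) = 27/71
Cross-multiply: 71(1k + 16) = 27(5k + 16)
71k + 1136 = 135k + 432
71k - 135k = 432 - 1136
-64k = -704
k = -704/-64 = 11
A = 1×11 = 11, B = 5×11 = 55
= A = 11, B = 55

A = 11, B = 55


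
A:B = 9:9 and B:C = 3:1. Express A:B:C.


Match B: multiply A:B by 3 → 27:27
Multiply B:C by 9 → 27:9
Combined: 27:27:9
GCD = 9
= 3:3:1

3:3:1


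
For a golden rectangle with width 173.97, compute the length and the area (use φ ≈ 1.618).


φ = (1 + √5) / 2 ≈ 1.618
Length = width × φ = 173.97 × 1.618 = 281.48346
≈ 281.48
Area = width × length = 173.97 × 281.48346 = 48969.6775362 ≈ 48969.68
= Length: 281.48, Area: 48969.68

Length: 281.48, Area: 48969.68


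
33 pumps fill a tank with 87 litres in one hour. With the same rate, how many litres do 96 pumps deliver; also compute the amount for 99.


Direct proportion: y/x = constant
k = 87/33 ≈ 2.6364
y at x=96: k × 96 = 87 × 96 / 33 = 8352/33 ≈ 253.09
y at x=99: k × 99 = 87 × 99 / 33 = 8613/33 = 261.00
= 253.09 and 261.00

253.09 and 261.00


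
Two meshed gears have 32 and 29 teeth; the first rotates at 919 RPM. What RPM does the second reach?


Gear ratio = 32:29 = 32:29
RPM_B = RPM_A × (teeth_A / teeth_B)
= 919 × (32/29)
= 1014.1 RPM

1014.1 RPM


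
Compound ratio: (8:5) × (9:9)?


Compound ratio = (8×9) : (5×9)
= 72:45
GCD = 9
= 8:5

8:5


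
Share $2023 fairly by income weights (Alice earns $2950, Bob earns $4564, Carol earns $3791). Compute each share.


Total income = 2950 + 4564 + 3791 = $11305
Alice: $2023 × 2950/11305 = $527.89
Bob: $2023 × 4564/11305 = $816.72
Carol: $2023 × 3791/11305 = $678.39
= Alice: $527.89, Bob: $816.72, Carol: $678.39

Alice: $527.89, Bob: $816.72, Carol: $678.39


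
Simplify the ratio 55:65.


GCD(55, 65) = 5
55/5 : 65/5
= 11:13

11:13


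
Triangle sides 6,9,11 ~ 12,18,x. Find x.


Scale factor = 12/6 = 2
Missing side = 11 × 2
= 22.0

22.0


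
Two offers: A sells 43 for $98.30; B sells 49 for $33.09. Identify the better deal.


Deal A: $98.30/43 = $2.2860/unit
Deal B: $33.09/49 = $0.6753/unit
B is cheaper per unit
= Deal B

Deal B


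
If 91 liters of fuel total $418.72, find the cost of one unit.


Unit rate = total / quantity
= 418.72 / 91
= $4.60 per unit

$4.60 per unit


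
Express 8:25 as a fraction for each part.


Total parts = 8 + 25 = 33
First part: 8/33 = 8/33
Second part: 25/33 = 25/33
= 8/33 and 25/33

8/33 and 25/33


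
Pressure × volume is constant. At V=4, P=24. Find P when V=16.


Inverse proportion: x × y = constant
k = 4 × 24 = 96
y₂ = k / 16 = 96 / 16
= 6.00

6.00


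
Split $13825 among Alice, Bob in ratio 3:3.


Total parts = 3 + 3 = 6
Alice: 13825 × 3/6 = 6912.50
Bob: 13825 × 3/6 = 6912.50
= Alice: $6912.50, Bob: $6912.50

Alice: $6912.50, Bob: $6912.50


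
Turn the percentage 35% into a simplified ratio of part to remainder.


35% means 35 parts out of 100; remainder = 65
Part : remainder = 35:65
GCD = 5
= 7:13

7:13


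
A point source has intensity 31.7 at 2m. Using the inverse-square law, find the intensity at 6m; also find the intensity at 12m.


I₁d₁² = I₂d₂²
I at 6m = 31.7 × (2/6)² = 31.7 × 4/36 = 126.8/36 ≈ 3.5222
I at 12m = 31.7 × (2/12)² = 31.7 × 4/144 = 126.8/144 ≈ 0.8806
= 3.5222 and 0.8806

3.5222 and 0.8806


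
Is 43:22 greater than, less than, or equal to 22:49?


43/22 = 1.9545
22/49 = 0.4490
1.9545 > 0.4490, so 43:22 is greater
= greater than

greater than


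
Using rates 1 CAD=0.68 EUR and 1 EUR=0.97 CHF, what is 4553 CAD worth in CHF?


Step 1: 4553 CAD × 0.68 = 3096.04 EUR
Step 2: 3096.04 EUR × 0.97 = 3003.16 CHF
Implied rate CAD→CHF = 0.68 × 0.97 = 0.6596
= 3003.16 CHF

3003.16 CHF


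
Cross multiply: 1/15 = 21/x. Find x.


Cross multiply: 1 × x = 15 × 21
1x = 315
x = 315 / 1
= 315.00

315.00


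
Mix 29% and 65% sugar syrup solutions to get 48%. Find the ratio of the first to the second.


Let x parts of 29% mix with y parts of 65%.
29x + 65y = 48(x + y)
29x + 65y = 48x + 48y
x(29 - 48) = y(48 - 65)
x/y = (65 - 48)/(48 - 29) = 17/19
Simplify: 17:19
= 17:19

17:19


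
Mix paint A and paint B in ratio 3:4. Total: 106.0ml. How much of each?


Total parts = 3 + 4 = 7
paint A: 106.0 × 3/7 = 45.4ml
paint B: 106.0 × 4/7 = 60.6ml
= 45.4ml and 60.6ml

45.4ml and 60.6ml
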